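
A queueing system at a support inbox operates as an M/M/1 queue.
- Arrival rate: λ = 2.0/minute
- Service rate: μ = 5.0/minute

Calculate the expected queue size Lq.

ρ = λ/μ = 2.0/5.0 = 0.4000
For M/M/1: Lq = λ²/(μ(μ-λ))
Lq = 4.00/(5.0 × 3.00)
Lq = 0.2667 emails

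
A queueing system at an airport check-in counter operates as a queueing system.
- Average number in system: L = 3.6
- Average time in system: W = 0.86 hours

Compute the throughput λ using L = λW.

Little's Law: L = λW, so λ = L/W
λ = 3.6/0.86 = 4.1860 passengers/hour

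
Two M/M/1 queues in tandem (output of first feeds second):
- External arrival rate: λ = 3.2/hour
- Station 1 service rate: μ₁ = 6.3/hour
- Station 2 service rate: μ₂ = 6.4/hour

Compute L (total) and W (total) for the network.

By Jackson's theorem, each station behaves as independent M/M/1.
Station 1: ρ₁ = 3.2/6.3 = 0.5079, L₁ = ρ₁/(1-ρ₁) = λ/(μ₁-λ) = 3.2/3.10 = 1.0323
Station 2: ρ₂ = 3.2/6.4 = 0.5000, L₂ = ρ₂/(1-ρ₂) = λ/(μ₂-λ) = 3.2/3.20 = 1.0000
Total: L = L₁ + L₂ = 1.0323 + 1.0000 = 2.0323
W = L/λ = 2.0323/3.2 = 0.6351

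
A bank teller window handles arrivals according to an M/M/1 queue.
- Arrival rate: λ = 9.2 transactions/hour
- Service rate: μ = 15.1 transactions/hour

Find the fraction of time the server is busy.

Server utilization: ρ = λ/μ
ρ = 9.2/15.1 = 0.6093
The server is busy 60.93% of the time.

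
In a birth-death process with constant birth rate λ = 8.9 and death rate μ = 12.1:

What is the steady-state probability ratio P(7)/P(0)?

For constant rates: P(n)/P(0) = (λ/μ)^n
P(7)/P(0) = (8.9/12.1)^7 = 0.73554^7 = 0.1165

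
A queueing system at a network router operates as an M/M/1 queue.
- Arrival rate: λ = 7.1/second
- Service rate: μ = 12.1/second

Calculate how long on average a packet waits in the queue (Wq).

First, compute utilization: ρ = λ/μ = 7.1/12.1 = 0.5868
For M/M/1: Wq = λ/(μ(μ-λ))
Wq = 7.1/(12.1 × (12.1-7.1))
Wq = 7.1/(12.1 × 5.00)
Wq = 0.1174 seconds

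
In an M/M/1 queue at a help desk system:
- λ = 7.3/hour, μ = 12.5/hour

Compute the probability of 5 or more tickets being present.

ρ = λ/μ = 7.3/12.5 = 0.5840
P(N ≥ n) = ρⁿ
P(N ≥ 5) = 0.5840^5
P(N ≥ 5) = 0.06793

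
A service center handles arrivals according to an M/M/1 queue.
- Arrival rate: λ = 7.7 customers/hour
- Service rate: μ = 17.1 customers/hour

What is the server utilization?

Server utilization: ρ = λ/μ
ρ = 7.7/17.1 = 0.4503
The server is busy 45.03% of the time.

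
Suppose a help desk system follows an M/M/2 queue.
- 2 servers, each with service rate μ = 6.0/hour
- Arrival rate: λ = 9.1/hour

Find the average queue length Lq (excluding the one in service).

Traffic intensity: ρ = λ/(cμ) = 9.1/(2×6.0) = 0.7583
Since ρ = 0.7583 < 1, system is stable.
Offered load a = λ/μ = cρ = 9.1/6.0 = 1.5167
P₀ = [ Σₙ₌₀^1 aⁿ/n! + a^2/(2!(1-ρ)) ]⁻¹
Σ = a^0/0! + a^1/1! = 1.0000 + 1.5167 = 2.5167
a^2/(2!(1-ρ)) = 2.3003/(2 × 0.24167) = 4.7592
P₀ = 1/(2.5167 + 4.7592) = 0.1374
Lq = P₀·a^2·ρ / (2!(1-ρ)²) = 0.13744 × 2.3003 × 0.75833 / (2 × 0.058403) = 2.0525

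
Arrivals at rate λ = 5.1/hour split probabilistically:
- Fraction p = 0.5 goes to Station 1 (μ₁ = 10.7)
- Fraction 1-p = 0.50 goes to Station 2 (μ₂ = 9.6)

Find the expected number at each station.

Effective rates: λ₁ = 5.1×0.5 = 2.55, λ₂ = 5.1×0.50 = 2.55
Station 1: ρ₁ = 2.55/10.7 = 0.2383, L₁ = ρ₁/(1-ρ₁) = 0.2383/(1-0.2383) = 0.3129
Station 2: ρ₂ = 2.55/9.6 = 0.2656, L₂ = ρ₂/(1-ρ₂) = 0.2656/(1-0.2656) = 0.3617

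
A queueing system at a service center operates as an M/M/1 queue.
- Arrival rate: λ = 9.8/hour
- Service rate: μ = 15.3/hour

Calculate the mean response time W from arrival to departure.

First, compute utilization: ρ = λ/μ = 9.8/15.3 = 0.6405
For M/M/1: W = 1/(μ-λ)
W = 1/(15.3-9.8) = 1/5.50
W = 0.1818 hours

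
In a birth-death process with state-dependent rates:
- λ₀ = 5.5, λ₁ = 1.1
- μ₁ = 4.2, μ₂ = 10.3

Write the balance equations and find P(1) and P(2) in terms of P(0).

Balance equations:
State 0: λ₀P₀ = μ₁P₁ → P₁ = (λ₀/μ₁)P₀ = (5.5/4.2)P₀ = 1.3095P₀
State 1: P₂ = (λ₀λ₁)/(μ₁μ₂)P₀ = (5.5×1.1)/(4.2×10.3)P₀ = 0.1399P₀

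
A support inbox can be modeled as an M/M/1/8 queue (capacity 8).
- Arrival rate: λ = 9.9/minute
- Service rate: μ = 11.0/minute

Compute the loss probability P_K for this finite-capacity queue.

ρ = λ/μ = 9.9/11.0 = 0.9000
P₀ = (1-ρ)/(1-ρ^(K+1)) = (1-0.9000)/(1-0.9000^9) = 0.1000/0.6126 = 0.1632
P_K = P₀×ρ^K = 0.16324 × 0.9000^8 = 0.16324 × 0.43047 = 0.07027
Blocking probability = 7.03%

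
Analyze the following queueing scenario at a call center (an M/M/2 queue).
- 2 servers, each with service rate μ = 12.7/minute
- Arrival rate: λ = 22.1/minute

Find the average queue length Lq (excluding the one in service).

Traffic intensity: ρ = λ/(cμ) = 22.1/(2×12.7) = 0.8701
Since ρ = 0.8701 < 1, system is stable.
Offered load a = λ/μ = cρ = 22.1/12.7 = 1.7402
P₀ = [ Σₙ₌₀^1 aⁿ/n! + a^2/(2!(1-ρ)) ]⁻¹
Σ = a^0/0! + a^1/1! = 1.0000 + 1.7402 = 2.7402
a^2/(2!(1-ρ)) = 3.02815/(2 × 0.129921) = 11.6538
P₀ = 1/(2.7402 + 11.6538) = 0.06947
Lq = P₀·a^2·ρ / (2!(1-ρ)²) = 0.0694737 × 3.02815 × 0.870079 / (2 × 0.0168795) = 5.4221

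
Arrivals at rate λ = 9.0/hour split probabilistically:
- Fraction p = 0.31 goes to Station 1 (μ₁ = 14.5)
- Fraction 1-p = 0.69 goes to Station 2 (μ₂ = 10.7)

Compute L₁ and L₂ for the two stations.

Effective rates: λ₁ = 9.0×0.31 = 2.79, λ₂ = 9.0×0.69 = 6.21
Station 1: ρ₁ = 2.79/14.5 = 0.19241, L₁ = ρ₁/(1-ρ₁) = 0.19241/(1-0.19241) = 0.2383
Station 2: ρ₂ = 6.21/10.7 = 0.58037, L₂ = ρ₂/(1-ρ₂) = 0.58037/(1-0.58037) = 1.3831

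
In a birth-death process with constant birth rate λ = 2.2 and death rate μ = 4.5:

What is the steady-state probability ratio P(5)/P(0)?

For constant rates: P(n)/P(0) = (λ/μ)^n
P(5)/P(0) = (2.2/4.5)^5 = 0.4889^5 = 0.02793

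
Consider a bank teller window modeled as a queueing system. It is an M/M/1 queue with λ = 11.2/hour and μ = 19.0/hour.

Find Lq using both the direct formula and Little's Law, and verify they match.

Method 1 (direct): Lq = λ²/(μ(μ-λ)) = 125.44/(19.0 × 7.80) = 0.8464

Method 2 (Little's Law):
W = 1/(μ-λ) = 1/7.80 = 0.1282
Wq = W - 1/μ = 0.1282 - 0.05263 = 0.07557
Lq = λWq = 11.2 × 0.07557 = 0.8464 ✔ (matches Method 1)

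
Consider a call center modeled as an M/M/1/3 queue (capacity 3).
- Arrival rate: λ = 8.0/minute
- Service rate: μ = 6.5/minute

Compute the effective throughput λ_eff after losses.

ρ = λ/μ = 8.0/6.5 = 1.23077
P₀ = (1-ρ)/(1-ρ^(K+1)) = (1-1.23077)/(1-1.23077^4) = -0.2308/-1.2946 = 0.1783
P_K = P₀×ρ^K = 0.17826 × 1.23077^3 = 0.17826 × 1.8644 = 0.3323
λ_eff = λ(1-P_K) = 8.0 × (1 - 0.332333) = 8.0 × 0.667667 = 5.3413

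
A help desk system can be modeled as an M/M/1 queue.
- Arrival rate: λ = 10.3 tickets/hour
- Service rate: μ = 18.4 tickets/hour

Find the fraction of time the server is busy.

Server utilization: ρ = λ/μ
ρ = 10.3/18.4 = 0.5598
The server is busy 55.98% of the time.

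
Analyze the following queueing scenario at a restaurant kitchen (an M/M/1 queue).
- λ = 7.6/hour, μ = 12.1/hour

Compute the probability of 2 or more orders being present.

ρ = λ/μ = 7.6/12.1 = 0.6281
P(N ≥ n) = ρⁿ
P(N ≥ 2) = 0.6281^2
P(N ≥ 2) = 0.3945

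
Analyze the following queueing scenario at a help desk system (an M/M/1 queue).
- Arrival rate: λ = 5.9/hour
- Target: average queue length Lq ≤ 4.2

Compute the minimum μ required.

For M/M/1: Lq = λ²/(μ(μ-λ))
Need Lq ≤ 4.2, i.e. μ(μ-λ) ≥ λ²/4.2
μ² - 5.9μ - 34.81/4.2 ≥ 0  →  μ² - 5.9μ - 8.2881 ≥ 0
Quadratic formula (positive root): μ = [λ + √(λ² + 4×8.2881)]/2
Discriminant: 34.81 + 4×8.2881 = 67.9624, √67.9624 = 8.2439
μ ≥ (5.9 + 8.2439)/2 = 7.0720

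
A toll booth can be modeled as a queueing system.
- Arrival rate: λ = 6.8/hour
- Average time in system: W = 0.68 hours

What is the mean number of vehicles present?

Little's Law: L = λW
L = 6.8 × 0.68 = 4.6240 vehicles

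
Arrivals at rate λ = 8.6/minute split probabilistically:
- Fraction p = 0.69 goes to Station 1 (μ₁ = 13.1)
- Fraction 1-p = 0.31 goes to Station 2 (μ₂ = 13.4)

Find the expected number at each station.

Effective rates: λ₁ = 8.6×0.69 = 5.934, λ₂ = 8.6×0.31 = 2.666
Station 1: ρ₁ = 5.934/13.1 = 0.45298, L₁ = ρ₁/(1-ρ₁) = 0.45298/(1-0.45298) = 0.8281
Station 2: ρ₂ = 2.666/13.4 = 0.1990, L₂ = ρ₂/(1-ρ₂) = 0.1990/(1-0.1990) = 0.2484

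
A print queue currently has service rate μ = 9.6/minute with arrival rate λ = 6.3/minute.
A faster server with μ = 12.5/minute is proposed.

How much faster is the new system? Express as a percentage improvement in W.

System 1: ρ₁ = 6.3/9.6 = 0.6562, W₁ = 1/(9.6-6.3) = 0.3030
System 2: ρ₂ = 6.3/12.5 = 0.5040, W₂ = 1/(12.5-6.3) = 0.1613
Improvement: (W₁-W₂)/W₁ = (0.3030-0.1613)/0.3030 = 46.77%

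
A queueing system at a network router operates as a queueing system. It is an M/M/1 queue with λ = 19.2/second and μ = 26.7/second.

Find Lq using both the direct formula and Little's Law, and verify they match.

Method 1 (direct): Lq = λ²/(μ(μ-λ)) = 368.64/(26.7 × 7.50) = 1.8409

Method 2 (Little's Law):
W = 1/(μ-λ) = 1/7.50 = 0.13333
Wq = W - 1/μ = 0.13333 - 0.037453 = 0.09588
Lq = λWq = 19.2 × 0.09588 = 1.8409 ✔ (matches Method 1)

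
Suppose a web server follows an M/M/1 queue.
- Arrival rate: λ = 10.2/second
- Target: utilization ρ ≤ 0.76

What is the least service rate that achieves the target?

ρ = λ/μ, so μ = λ/ρ
μ ≥ 10.2/0.76 = 13.4211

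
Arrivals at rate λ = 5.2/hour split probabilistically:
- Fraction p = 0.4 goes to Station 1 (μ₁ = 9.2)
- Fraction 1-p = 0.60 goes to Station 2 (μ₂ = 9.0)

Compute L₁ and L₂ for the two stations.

Effective rates: λ₁ = 5.2×0.4 = 2.08, λ₂ = 5.2×0.60 = 3.12
Station 1: ρ₁ = 2.08/9.2 = 0.22609, L₁ = ρ₁/(1-ρ₁) = 0.22609/(1-0.22609) = 0.2921
Station 2: ρ₂ = 3.12/9.0 = 0.34667, L₂ = ρ₂/(1-ρ₂) = 0.34667/(1-0.34667) = 0.5306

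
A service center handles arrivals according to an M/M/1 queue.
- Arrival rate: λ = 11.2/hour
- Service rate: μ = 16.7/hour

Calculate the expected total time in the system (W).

First, compute utilization: ρ = λ/μ = 11.2/16.7 = 0.6707
For M/M/1: W = 1/(μ-λ)
W = 1/(16.7-11.2) = 1/5.50
W = 0.1818 hours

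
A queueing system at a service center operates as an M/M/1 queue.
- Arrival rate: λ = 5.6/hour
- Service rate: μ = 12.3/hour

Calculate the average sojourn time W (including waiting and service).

First, compute utilization: ρ = λ/μ = 5.6/12.3 = 0.4553
For M/M/1: W = 1/(μ-λ)
W = 1/(12.3-5.6) = 1/6.70
W = 0.1493 hours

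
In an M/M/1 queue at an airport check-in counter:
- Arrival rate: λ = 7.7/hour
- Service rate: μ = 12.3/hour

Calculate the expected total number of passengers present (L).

ρ = λ/μ = 7.7/12.3 = 0.6260
For M/M/1: L = λ/(μ-λ)
L = 7.7/(12.3-7.7) = 7.7/4.60
L = 1.6739 passengers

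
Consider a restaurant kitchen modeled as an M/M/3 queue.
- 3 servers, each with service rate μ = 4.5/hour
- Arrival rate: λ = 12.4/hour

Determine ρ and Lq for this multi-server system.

Traffic intensity: ρ = λ/(cμ) = 12.4/(3×4.5) = 0.9185
Since ρ = 0.9185 < 1, system is stable.
Offered load a = λ/μ = cρ = 12.4/4.5 = 2.7556
P₀ = [ Σₙ₌₀^2 aⁿ/n! + a^3/(3!(1-ρ)) ]⁻¹
Σ = a^0/0! + a^1/1! + a^2/2! = 1.0000 + 2.7556 + 3.7965 = 7.5521
a^3/(3!(1-ρ)) = 20.9232/(6 × 0.0814815) = 42.7974
P₀ = 1/(7.5521 + 42.7974) = 0.01986
Lq = P₀·a^3·ρ / (3!(1-ρ)²) = 0.019861 × 20.9232 × 0.91852 / (6 × 0.0066392) = 9.5819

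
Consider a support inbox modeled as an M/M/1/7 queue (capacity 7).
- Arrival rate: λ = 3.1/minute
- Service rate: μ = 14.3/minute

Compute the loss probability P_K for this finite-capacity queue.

ρ = λ/μ = 3.1/14.3 = 0.21678
P₀ = (1-ρ)/(1-ρ^(K+1)) = (1-0.21678)/(1-0.21678^8) = 0.7832/1.0000 = 0.7832
P_K = P₀×ρ^K = 0.7832 × 0.21678^7 = 0.7832 × 0.00002250 = 0.00001762
Blocking probability = 0.001762%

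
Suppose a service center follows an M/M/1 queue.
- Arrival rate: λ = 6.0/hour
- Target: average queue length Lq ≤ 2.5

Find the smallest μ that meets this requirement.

For M/M/1: Lq = λ²/(μ(μ-λ))
Need Lq ≤ 2.5, i.e. μ(μ-λ) ≥ λ²/2.5
μ² - 6.0μ - 36.00/2.5 ≥ 0  →  μ² - 6.0μ - 14.4000 ≥ 0
Quadratic formula (positive root): μ = [λ + √(λ² + 4×14.4000)]/2
Discriminant: 36.00 + 4×14.4000 = 93.6000, √93.6000 = 9.67471
μ ≥ (6.0 + 9.67471)/2 = 7.8374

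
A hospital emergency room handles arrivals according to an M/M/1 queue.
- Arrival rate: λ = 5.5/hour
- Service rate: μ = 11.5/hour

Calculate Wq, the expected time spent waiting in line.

First, compute utilization: ρ = λ/μ = 5.5/11.5 = 0.4783
For M/M/1: Wq = λ/(μ(μ-λ))
Wq = 5.5/(11.5 × (11.5-5.5))
Wq = 5.5/(11.5 × 6.00)
Wq = 0.07971 hours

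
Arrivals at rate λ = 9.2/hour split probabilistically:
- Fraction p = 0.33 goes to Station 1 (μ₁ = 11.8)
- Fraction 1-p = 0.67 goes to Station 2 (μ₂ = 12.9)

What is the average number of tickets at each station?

Effective rates: λ₁ = 9.2×0.33 = 3.036, λ₂ = 9.2×0.67 = 6.164
Station 1: ρ₁ = 3.036/11.8 = 0.2573, L₁ = ρ₁/(1-ρ₁) = 0.2573/(1-0.2573) = 0.3464
Station 2: ρ₂ = 6.164/12.9 = 0.47783, L₂ = ρ₂/(1-ρ₂) = 0.47783/(1-0.47783) = 0.9151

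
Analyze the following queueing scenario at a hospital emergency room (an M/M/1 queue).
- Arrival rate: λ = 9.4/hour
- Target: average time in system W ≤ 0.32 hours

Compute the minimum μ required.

For M/M/1: W = 1/(μ-λ)
Need W ≤ 0.32, so 1/(μ-λ) ≤ 0.32
μ - λ ≥ 1/0.32 = 3.1250
μ ≥ 9.4 + 3.1250 = 12.5250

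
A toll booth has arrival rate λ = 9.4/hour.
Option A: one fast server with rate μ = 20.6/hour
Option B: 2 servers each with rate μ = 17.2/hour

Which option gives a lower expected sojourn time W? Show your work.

Option A: single server μ = 20.6 (M/M/1)
  ρ_A = 9.4/20.6 = 0.4563
  W_A = 1/(μ-λ) = 1/(20.6-9.4) = 1/11.20 = 0.08929

Option B: 2 servers μ = 17.2 (M/M/2)
  ρ_B = λ/(cμ) = 9.4/(2×17.2) = 0.2733
  Offered load a = λ/μ = cρ = 9.4/17.2 = 0.5465
  P₀ = [ Σₙ₌₀^1 aⁿ/n! + a^2/(2!(1-ρ)) ]⁻¹
  Σ = a^0/0! + a^1/1! = 1.0000 + 0.5465 = 1.5465
  a^2/(2!(1-ρ)) = 0.2987/(2 × 0.7267) = 0.2055
  P₀ = 1/(1.5465 + 0.2055) = 0.5708
  Lq = P₀·a^2·ρ / (2!(1-ρ)²) = 0.57078 × 0.29867 × 0.27326 / (2 × 0.52816) = 0.04410
  Wq_B = Lq/λ = 0.0441002/9.4 = 0.004692
  W_B = Wq_B + 1/μ = 0.004692 + 0.05814 = 0.06283

Since W_B = 0.06283 < W_A = 0.08929, Option B (multiple servers) has the shorter time in system.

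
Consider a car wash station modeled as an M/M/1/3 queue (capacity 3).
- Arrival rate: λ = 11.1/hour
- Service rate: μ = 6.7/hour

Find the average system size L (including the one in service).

ρ = λ/μ = 11.1/6.7 = 1.6567
P₀ = (1-ρ)/(1-ρ^(K+1)) = (1-1.6567)/(1-1.6567^4) = -0.6567/-6.5331 = 0.1005
P_K = P₀×ρ^K = 0.10052 × 1.6567^3 = 0.10052 × 4.5471 = 0.4571
L = ρ[1 - (K+1)ρ^K + Kρ^(K+1)] / [(1-ρ)(1-ρ^(K+1))]
L = 1.6567 × (1 - 4×4.54707 + 3×7.53313) / ((1 - 1.6567) × (1 - 7.53313)) = 2.0895 cars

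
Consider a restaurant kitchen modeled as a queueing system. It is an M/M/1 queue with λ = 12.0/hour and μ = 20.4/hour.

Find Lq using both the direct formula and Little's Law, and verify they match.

Method 1 (direct): Lq = λ²/(μ(μ-λ)) = 144.00/(20.4 × 8.40) = 0.8403

Method 2 (Little's Law):
W = 1/(μ-λ) = 1/8.40 = 0.119048
Wq = W - 1/μ = 0.119048 - 0.0490196 = 0.070028
Lq = λWq = 12.0 × 0.070028 = 0.8403 ✔ (matches Method 1)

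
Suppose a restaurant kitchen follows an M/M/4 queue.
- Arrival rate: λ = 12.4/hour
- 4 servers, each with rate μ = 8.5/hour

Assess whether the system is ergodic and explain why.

Stability requires ρ = λ/(cμ) < 1
ρ = 12.4/(4 × 8.5) = 12.4/34.00 = 0.3647
Since 0.3647 < 1, the system is STABLE.
The servers are busy 36.47% of the time.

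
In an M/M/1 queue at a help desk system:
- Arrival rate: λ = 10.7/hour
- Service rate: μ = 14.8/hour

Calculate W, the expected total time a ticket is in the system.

First, compute utilization: ρ = λ/μ = 10.7/14.8 = 0.7230
For M/M/1: W = 1/(μ-λ)
W = 1/(14.8-10.7) = 1/4.10
W = 0.2439 hours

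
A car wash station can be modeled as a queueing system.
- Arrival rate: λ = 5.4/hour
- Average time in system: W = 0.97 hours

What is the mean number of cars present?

Little's Law: L = λW
L = 5.4 × 0.97 = 5.2380 cars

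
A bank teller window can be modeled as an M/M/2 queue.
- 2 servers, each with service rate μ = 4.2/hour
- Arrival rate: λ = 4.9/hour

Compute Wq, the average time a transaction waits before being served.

Traffic intensity: ρ = λ/(cμ) = 4.9/(2×4.2) = 0.5833
Since ρ = 0.5833 < 1, system is stable.
Offered load a = λ/μ = cρ = 4.9/4.2 = 1.1667
P₀ = [ Σₙ₌₀^1 aⁿ/n! + a^2/(2!(1-ρ)) ]⁻¹
Σ = a^0/0! + a^1/1! = 1.0000 + 1.1667 = 2.1667
a^2/(2!(1-ρ)) = 1.3611/(2 × 0.41667) = 1.6333
P₀ = 1/(2.1667 + 1.6333) = 0.2632
Lq = P₀·a^2·ρ / (2!(1-ρ)²) = 0.2632 × 1.3611 × 0.5833 / (2 × 0.1736) = 0.6018
Wq = Lq/λ = 0.6018/4.9 = 0.1228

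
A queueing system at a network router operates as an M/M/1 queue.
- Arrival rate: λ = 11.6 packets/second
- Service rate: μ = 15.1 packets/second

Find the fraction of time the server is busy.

Server utilization: ρ = λ/μ
ρ = 11.6/15.1 = 0.7682
The server is busy 76.82% of the time.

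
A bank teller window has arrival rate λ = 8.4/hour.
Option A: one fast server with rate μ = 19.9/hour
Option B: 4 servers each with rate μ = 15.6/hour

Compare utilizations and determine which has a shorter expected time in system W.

Option A: single server μ = 19.9 (M/M/1)
  ρ_A = 8.4/19.9 = 0.4221
  W_A = 1/(μ-λ) = 1/(19.9-8.4) = 1/11.50 = 0.08696

Option B: 4 servers μ = 15.6 (M/M/4)
  ρ_B = λ/(cμ) = 8.4/(4×15.6) = 0.1346
  Offered load a = λ/μ = cρ = 8.4/15.6 = 0.5385
  P₀ = [ Σₙ₌₀^3 aⁿ/n! + a^4/(4!(1-ρ)) ]⁻¹
  Σ = a^0/0! + a^1/1! + a^2/2! + a^3/3! = 1.0000 + 0.5385 + 0.1450 + 0.02602 = 1.7095
  a^4/(4!(1-ρ)) = 0.08407/(24 × 0.8654) = 0.004048
  P₀ = 1/(1.7095 + 0.004048) = 0.5836
  Lq = P₀·a^4·ρ / (4!(1-ρ)²) = 0.58360 × 0.084066 × 0.13462 / (24 × 0.74889) = 0.0003675
  Wq_B = Lq/λ = 0.00036745/8.4 = 0.000043744
  W_B = Wq_B + 1/μ = 0.000043744 + 0.064103 = 0.06415

Since W_B = 0.06415 < W_A = 0.08696, Option B (multiple servers) has the shorter time in system.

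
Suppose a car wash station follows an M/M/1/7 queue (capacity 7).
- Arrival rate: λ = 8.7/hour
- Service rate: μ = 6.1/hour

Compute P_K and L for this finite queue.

ρ = λ/μ = 8.7/6.1 = 1.42623
P₀ = (1-ρ)/(1-ρ^(K+1)) = (1-1.42623)/(1-1.42623^8) = -0.4262/-16.1205 = 0.02644
P_K = P₀×ρ^K = 0.02644 × 1.42623^7 = 0.02644 × 12.0040 = 0.3174
Blocking probability P_7 = 0.3174 (31.74%)
L = ρ[1 - (K+1)ρ^K + Kρ^(K+1)] / [(1-ρ)(1-ρ^(K+1))]
L = 1.42623 × (1 - 8×12.00403 + 7×17.12050) / ((1 - 1.42623) × (1 - 17.12050)) = 5.1501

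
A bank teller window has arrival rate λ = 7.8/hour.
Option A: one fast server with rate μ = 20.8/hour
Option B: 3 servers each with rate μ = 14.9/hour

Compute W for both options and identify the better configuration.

Option A: single server μ = 20.8 (M/M/1)
  ρ_A = 7.8/20.8 = 0.3750
  W_A = 1/(μ-λ) = 1/(20.8-7.8) = 1/13.00 = 0.07692

Option B: 3 servers μ = 14.9 (M/M/3)
  ρ_B = λ/(cμ) = 7.8/(3×14.9) = 0.1745
  Offered load a = λ/μ = cρ = 7.8/14.9 = 0.5235
  P₀ = [ Σₙ₌₀^2 aⁿ/n! + a^3/(3!(1-ρ)) ]⁻¹
  Σ = a^0/0! + a^1/1! + a^2/2! = 1.0000 + 0.5235 + 0.1370 = 1.6605
  a^3/(3!(1-ρ)) = 0.14346/(6 × 0.82550) = 0.02896
  P₀ = 1/(1.6605 + 0.02896) = 0.5919
  Lq = P₀·a^3·ρ / (3!(1-ρ)²) = 0.59190 × 0.14346 × 0.17450 / (6 × 0.68146) = 0.003624
  Wq_B = Lq/λ = 0.0036239/7.8 = 0.00046460
  W_B = Wq_B + 1/μ = 0.00046460 + 0.067114 = 0.06758

Since W_B = 0.06758 < W_A = 0.07692, Option B (multiple servers) has the shorter time in system.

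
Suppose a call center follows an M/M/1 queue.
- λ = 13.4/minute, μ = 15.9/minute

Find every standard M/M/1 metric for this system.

Step 1: ρ = λ/μ = 13.4/15.9 = 0.8428
Step 2: L = λ/(μ-λ) = 13.4/2.50 = 5.3600
Step 3: Lq = λ²/(μ(μ-λ)) = 179.56/(15.9×2.50) = 4.5172
Step 4: W = 1/(μ-λ) = 1/2.50 = 0.4000
Step 5: Wq = λ/(μ(μ-λ)) = 13.4/(15.9×2.50) = 0.3371
Step 6: P(0) = 1-ρ = 0.1572
Verify: L = λW = 13.4×0.4000 = 5.3600 ✔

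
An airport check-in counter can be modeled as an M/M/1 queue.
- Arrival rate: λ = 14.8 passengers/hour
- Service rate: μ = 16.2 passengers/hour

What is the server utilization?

Server utilization: ρ = λ/μ
ρ = 14.8/16.2 = 0.9136
The server is busy 91.36% of the time.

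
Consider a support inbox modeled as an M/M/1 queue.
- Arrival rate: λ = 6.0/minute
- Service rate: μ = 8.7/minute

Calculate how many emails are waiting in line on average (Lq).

ρ = λ/μ = 6.0/8.7 = 0.6897
For M/M/1: Lq = λ²/(μ(μ-λ))
Lq = 36.00/(8.7 × 2.70)
Lq = 1.5326 emails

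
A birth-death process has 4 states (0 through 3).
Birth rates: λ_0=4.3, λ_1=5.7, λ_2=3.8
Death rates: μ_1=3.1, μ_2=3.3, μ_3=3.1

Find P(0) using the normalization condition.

Ratios P(n)/P(0) = (λ₀···λₙ₋₁)/(μ₁···μₙ):
P(1)/P(0) = (4.3)/(3.1) = 1.3871
P(2)/P(0) = (4.3×5.7)/(3.1×3.3) = 2.3959
P(3)/P(0) = (4.3×5.7×3.8)/(3.1×3.3×3.1) = 2.9369

Normalization: ∑ P(n) = 1
P(0) × (1.0000 + 1.3871 + 2.3959 + 2.9369) = 1
P(0) × 7.7199 = 1
P(0) = 1/7.7199 = 0.1295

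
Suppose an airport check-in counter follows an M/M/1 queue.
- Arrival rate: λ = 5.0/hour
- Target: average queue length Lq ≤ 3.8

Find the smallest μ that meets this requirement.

For M/M/1: Lq = λ²/(μ(μ-λ))
Need Lq ≤ 3.8, i.e. μ(μ-λ) ≥ λ²/3.8
μ² - 5.0μ - 25.00/3.8 ≥ 0  →  μ² - 5.0μ - 6.578947 ≥ 0
Quadratic formula (positive root): μ = [λ + √(λ² + 4×6.578947)]/2
Discriminant: 25.00 + 4×6.578947 = 51.31579, √51.31579 = 7.163504
μ ≥ (5.0 + 7.163504)/2 = 6.0818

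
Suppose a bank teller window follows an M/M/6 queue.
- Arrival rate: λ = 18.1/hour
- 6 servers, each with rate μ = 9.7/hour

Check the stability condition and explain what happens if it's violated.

Stability requires ρ = λ/(cμ) < 1
ρ = 18.1/(6 × 9.7) = 18.1/58.20 = 0.3110
Since 0.3110 < 1, the system is STABLE.
The servers are busy 31.10% of the time.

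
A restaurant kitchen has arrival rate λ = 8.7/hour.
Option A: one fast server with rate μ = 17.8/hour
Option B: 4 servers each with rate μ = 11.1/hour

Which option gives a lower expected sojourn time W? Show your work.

Option A: single server μ = 17.8 (M/M/1)
  ρ_A = 8.7/17.8 = 0.4888
  W_A = 1/(μ-λ) = 1/(17.8-8.7) = 1/9.10 = 0.1099

Option B: 4 servers μ = 11.1 (M/M/4)
  ρ_B = λ/(cμ) = 8.7/(4×11.1) = 0.1959
  Offered load a = λ/μ = cρ = 8.7/11.1 = 0.7838
  P₀ = [ Σₙ₌₀^3 aⁿ/n! + a^4/(4!(1-ρ)) ]⁻¹
  Σ = a^0/0! + a^1/1! + a^2/2! + a^3/3! = 1.0000 + 0.78378 + 0.30716 + 0.080249 = 2.1712
  a^4/(4!(1-ρ)) = 0.3774/(24 × 0.8041) = 0.01956
  P₀ = 1/(2.1712 + 0.01956) = 0.4565
  Lq = P₀·a^4·ρ / (4!(1-ρ)²) = 0.4565 × 0.3774 × 0.1959 / (24 × 0.6465) = 0.002175
  Wq_B = Lq/λ = 0.00217544/8.7 = 0.0002501
  W_B = Wq_B + 1/μ = 0.0002501 + 0.09009 = 0.09034

Since W_B = 0.09034 < W_A = 0.1099, Option B (multiple servers) has the shorter time in system.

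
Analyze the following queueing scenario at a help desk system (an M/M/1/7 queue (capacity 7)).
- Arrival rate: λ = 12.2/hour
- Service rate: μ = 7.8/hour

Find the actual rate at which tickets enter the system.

ρ = λ/μ = 12.2/7.8 = 1.5641
P₀ = (1-ρ)/(1-ρ^(K+1)) = (1-1.5641)/(1-1.5641^8) = -0.5641/-34.8192 = 0.01620
P_K = P₀×ρ^K = 0.01620 × 1.5641^7 = 0.01620 × 22.9009 = 0.3710
λ_eff = λ(1-P_K) = 12.2 × (1 - 0.371014) = 12.2 × 0.628986 = 7.6736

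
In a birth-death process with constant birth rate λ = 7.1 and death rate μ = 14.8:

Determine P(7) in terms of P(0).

For constant rates: P(n)/P(0) = (λ/μ)^n
P(7)/P(0) = (7.1/14.8)^7 = 0.47973^7 = 0.005848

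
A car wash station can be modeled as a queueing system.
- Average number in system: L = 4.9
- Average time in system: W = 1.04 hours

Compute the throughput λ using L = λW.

Little's Law: L = λW, so λ = L/W
λ = 4.9/1.04 = 4.7115 cars/hour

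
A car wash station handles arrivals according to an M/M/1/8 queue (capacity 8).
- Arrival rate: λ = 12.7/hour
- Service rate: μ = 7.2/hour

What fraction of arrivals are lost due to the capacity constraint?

ρ = λ/μ = 12.7/7.2 = 1.76389
P₀ = (1-ρ)/(1-ρ^(K+1)) = (1-1.76389)/(1-1.76389^9) = -0.7639/-164.2888 = 0.004650
P_K = P₀×ρ^K = 0.004650 × 1.76389^8 = 0.004650 × 93.7070 = 0.4357
Blocking probability = 43.57%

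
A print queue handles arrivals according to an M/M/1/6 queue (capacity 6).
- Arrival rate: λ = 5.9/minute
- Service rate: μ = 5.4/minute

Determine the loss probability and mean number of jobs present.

ρ = λ/μ = 5.9/5.4 = 1.0926
P₀ = (1-ρ)/(1-ρ^(K+1)) = (1-1.0926)/(1-1.0926^7) = -0.09260/-0.8588 = 0.1078
P_K = P₀×ρ^K = 0.1078 × 1.0926^6 = 0.1078 × 1.7012 = 0.1834
Blocking probability P_6 = 0.1834 (18.34%)
L = ρ[1 - (K+1)ρ^K + Kρ^(K+1)] / [(1-ρ)(1-ρ^(K+1))]
L = 1.0926 × (1 - 7×1.7012462 + 6×1.8587816) / ((1 - 1.0926) × (1 - 1.8587816)) = 3.3519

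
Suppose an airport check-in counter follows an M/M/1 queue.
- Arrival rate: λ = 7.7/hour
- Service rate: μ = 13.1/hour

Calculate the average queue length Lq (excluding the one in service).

ρ = λ/μ = 7.7/13.1 = 0.5878
For M/M/1: Lq = λ²/(μ(μ-λ))
Lq = 59.29/(13.1 × 5.40)
Lq = 0.8381 passengers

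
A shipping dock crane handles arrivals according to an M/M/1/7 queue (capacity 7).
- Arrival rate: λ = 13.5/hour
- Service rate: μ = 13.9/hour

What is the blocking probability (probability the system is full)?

ρ = λ/μ = 13.5/13.9 = 0.97122
P₀ = (1-ρ)/(1-ρ^(K+1)) = (1-0.97122)/(1-0.97122^8) = 0.028780/0.20834 = 0.1381
P_K = P₀×ρ^K = 0.1381 × 0.97122^7 = 0.1381 × 0.8151 = 0.1126
Blocking probability = 11.26%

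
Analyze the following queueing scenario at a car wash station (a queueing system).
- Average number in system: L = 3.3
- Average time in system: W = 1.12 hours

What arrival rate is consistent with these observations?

Little's Law: L = λW, so λ = L/W
λ = 3.3/1.12 = 2.9464 cars/hour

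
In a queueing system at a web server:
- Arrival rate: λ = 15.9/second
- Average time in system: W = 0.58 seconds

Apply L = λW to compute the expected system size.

Little's Law: L = λW
L = 15.9 × 0.58 = 9.2220 requests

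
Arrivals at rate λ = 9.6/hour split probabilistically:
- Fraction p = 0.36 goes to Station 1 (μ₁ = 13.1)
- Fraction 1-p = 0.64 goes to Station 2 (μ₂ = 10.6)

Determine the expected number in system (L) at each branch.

Effective rates: λ₁ = 9.6×0.36 = 3.456, λ₂ = 9.6×0.64 = 6.144
Station 1: ρ₁ = 3.456/13.1 = 0.26382, L₁ = ρ₁/(1-ρ₁) = 0.26382/(1-0.26382) = 0.3584
Station 2: ρ₂ = 6.144/10.6 = 0.57962, L₂ = ρ₂/(1-ρ₂) = 0.57962/(1-0.57962) = 1.3788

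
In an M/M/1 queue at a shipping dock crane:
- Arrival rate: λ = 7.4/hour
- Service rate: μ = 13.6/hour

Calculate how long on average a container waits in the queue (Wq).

First, compute utilization: ρ = λ/μ = 7.4/13.6 = 0.5441
For M/M/1: Wq = λ/(μ(μ-λ))
Wq = 7.4/(13.6 × (13.6-7.4))
Wq = 7.4/(13.6 × 6.20)
Wq = 0.08776 hours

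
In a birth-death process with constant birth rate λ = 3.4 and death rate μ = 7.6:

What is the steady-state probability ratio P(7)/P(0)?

For constant rates: P(n)/P(0) = (λ/μ)^n
P(7)/P(0) = (3.4/7.6)^7 = 0.44737^7 = 0.003586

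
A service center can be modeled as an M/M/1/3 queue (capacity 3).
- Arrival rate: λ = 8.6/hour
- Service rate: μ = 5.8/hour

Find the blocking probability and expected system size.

ρ = λ/μ = 8.6/5.8 = 1.48276
P₀ = (1-ρ)/(1-ρ^(K+1)) = (1-1.48276)/(1-1.48276^4) = -0.4828/-3.8337 = 0.1259
P_K = P₀×ρ^K = 0.12592 × 1.48276^3 = 0.12592 × 3.2600 = 0.4105
Blocking probability P_3 = 0.4105 (41.05%)
L = ρ[1 - (K+1)ρ^K + Kρ^(K+1)] / [(1-ρ)(1-ρ^(K+1))]
L = 1.48276 × (1 - 4×3.25996 + 3×4.83374) / ((1 - 1.48276) × (1 - 4.83374)) = 1.9719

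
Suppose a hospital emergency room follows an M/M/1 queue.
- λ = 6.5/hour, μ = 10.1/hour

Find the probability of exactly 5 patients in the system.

ρ = λ/μ = 6.5/10.1 = 0.64356
P(n) = (1-ρ)ρⁿ
P(5) = (1-0.64356) × 0.64356^5
P(5) = 0.3564 × 0.1104
P(5) = 0.03935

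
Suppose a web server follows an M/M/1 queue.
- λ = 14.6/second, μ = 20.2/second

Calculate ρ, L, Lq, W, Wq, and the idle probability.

Step 1: ρ = λ/μ = 14.6/20.2 = 0.7228
Step 2: L = λ/(μ-λ) = 14.6/5.60 = 2.6071
Step 3: Lq = λ²/(μ(μ-λ)) = 213.16/(20.2×5.60) = 1.8844
Step 4: W = 1/(μ-λ) = 1/5.60 = 0.17857
Step 5: Wq = λ/(μ(μ-λ)) = 14.6/(20.2×5.60) = 0.1291
Step 6: P(0) = 1-ρ = 0.2772
Verify: L = λW = 14.6×0.17857 = 2.6071 ✔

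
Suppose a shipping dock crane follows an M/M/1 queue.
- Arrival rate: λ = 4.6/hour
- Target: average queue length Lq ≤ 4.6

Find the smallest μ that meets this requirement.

For M/M/1: Lq = λ²/(μ(μ-λ))
Need Lq ≤ 4.6, i.e. μ(μ-λ) ≥ λ²/4.6
μ² - 4.6μ - 21.16/4.6 ≥ 0  →  μ² - 4.6μ - 4.6000 ≥ 0
Quadratic formula (positive root): μ = [λ + √(λ² + 4×4.6000)]/2
Discriminant: 21.16 + 4×4.6000 = 39.5600, √39.5600 = 6.2897
μ ≥ (4.6 + 6.2897)/2 = 5.4448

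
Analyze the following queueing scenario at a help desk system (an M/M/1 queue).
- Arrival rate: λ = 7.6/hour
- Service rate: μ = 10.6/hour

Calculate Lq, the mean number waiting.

ρ = λ/μ = 7.6/10.6 = 0.7170
For M/M/1: Lq = λ²/(μ(μ-λ))
Lq = 57.76/(10.6 × 3.00)
Lq = 1.8164 tickets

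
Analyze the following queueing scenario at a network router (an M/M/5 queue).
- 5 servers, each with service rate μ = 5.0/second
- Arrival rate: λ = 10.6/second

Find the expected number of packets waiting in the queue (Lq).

Traffic intensity: ρ = λ/(cμ) = 10.6/(5×5.0) = 0.4240
Since ρ = 0.4240 < 1, system is stable.
Offered load a = λ/μ = cρ = 10.6/5.0 = 2.1200
P₀ = [ Σₙ₌₀^4 aⁿ/n! + a^5/(5!(1-ρ)) ]⁻¹
Σ = a^0/0! + a^1/1! + a^2/2! + a^3/3! + a^4/4! = 1.0000 + 2.1200 + 2.2472 + 1.5880 + 0.8417 = 7.7969
a^5/(5!(1-ρ)) = 42.8232/(120 × 0.5760) = 0.6195
P₀ = 1/(7.7969 + 0.6195) = 0.1188
Lq = P₀·a^5·ρ / (5!(1-ρ)²) = 0.11882 × 42.8232 × 0.42400 / (120 × 0.33178) = 0.05419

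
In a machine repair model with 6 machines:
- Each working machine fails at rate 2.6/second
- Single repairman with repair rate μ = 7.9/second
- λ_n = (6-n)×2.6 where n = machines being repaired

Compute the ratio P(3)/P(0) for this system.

P(3)/P(0) = ∏_{i=0}^{3-1} λ_i/μ_{i+1}
= (6-0)×2.6/7.9 × (6-1)×2.6/7.9 × (6-2)×2.6/7.9
= 4.2778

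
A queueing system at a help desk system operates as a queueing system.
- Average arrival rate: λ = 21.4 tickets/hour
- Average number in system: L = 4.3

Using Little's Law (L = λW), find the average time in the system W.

Little's Law: L = λW, so W = L/λ
W = 4.3/21.4 = 0.2009 hours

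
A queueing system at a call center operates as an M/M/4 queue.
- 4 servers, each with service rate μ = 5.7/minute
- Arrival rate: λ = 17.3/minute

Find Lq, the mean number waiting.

Traffic intensity: ρ = λ/(cμ) = 17.3/(4×5.7) = 0.7588
Since ρ = 0.7588 < 1, system is stable.
Offered load a = λ/μ = cρ = 17.3/5.7 = 3.0351
P₀ = [ Σₙ₌₀^3 aⁿ/n! + a^4/(4!(1-ρ)) ]⁻¹
Σ = a^0/0! + a^1/1! + a^2/2! + a^3/3! = 1.0000 + 3.0351 + 4.6059 + 4.6597 = 13.3007
a^4/(4!(1-ρ)) = 84.8565/(24 × 0.241228) = 14.6570
P₀ = 1/(13.3007 + 14.6570) = 0.03577
Lq = P₀·a^4·ρ / (4!(1-ρ)²) = 0.035768 × 84.8565 × 0.75877 / (24 × 0.058191) = 1.6490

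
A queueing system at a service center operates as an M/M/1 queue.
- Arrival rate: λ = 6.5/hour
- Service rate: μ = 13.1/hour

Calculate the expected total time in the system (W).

First, compute utilization: ρ = λ/μ = 6.5/13.1 = 0.4962
For M/M/1: W = 1/(μ-λ)
W = 1/(13.1-6.5) = 1/6.60
W = 0.1515 hours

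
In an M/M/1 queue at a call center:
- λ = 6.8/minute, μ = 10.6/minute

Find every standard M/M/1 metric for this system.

Step 1: ρ = λ/μ = 6.8/10.6 = 0.6415
Step 2: L = λ/(μ-λ) = 6.8/3.80 = 1.7895
Step 3: Lq = λ²/(μ(μ-λ)) = 46.24/(10.6×3.80) = 1.1480
Step 4: W = 1/(μ-λ) = 1/3.80 = 0.26316
Step 5: Wq = λ/(μ(μ-λ)) = 6.8/(10.6×3.80) = 0.1688
Step 6: P(0) = 1-ρ = 0.3585
Verify: L = λW = 6.8×0.26316 = 1.7895 ✔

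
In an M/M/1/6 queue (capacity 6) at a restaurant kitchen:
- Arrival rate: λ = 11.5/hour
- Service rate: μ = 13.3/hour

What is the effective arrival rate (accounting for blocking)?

ρ = λ/μ = 11.5/13.3 = 0.86466
P₀ = (1-ρ)/(1-ρ^(K+1)) = (1-0.86466)/(1-0.86466^7) = 0.13534/0.63866 = 0.2119
P_K = P₀×ρ^K = 0.21191 × 0.86466^6 = 0.21191 × 0.41790 = 0.08856
λ_eff = λ(1-P_K) = 11.5 × (1 - 0.08856) = 11.5 × 0.91144 = 10.4816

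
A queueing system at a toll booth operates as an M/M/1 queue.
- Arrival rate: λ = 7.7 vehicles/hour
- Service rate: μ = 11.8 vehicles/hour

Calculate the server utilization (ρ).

Server utilization: ρ = λ/μ
ρ = 7.7/11.8 = 0.6525
The server is busy 65.25% of the time.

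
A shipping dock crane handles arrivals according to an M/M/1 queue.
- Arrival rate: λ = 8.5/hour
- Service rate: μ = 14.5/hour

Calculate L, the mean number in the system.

ρ = λ/μ = 8.5/14.5 = 0.5862
For M/M/1: L = λ/(μ-λ)
L = 8.5/(14.5-8.5) = 8.5/6.00
L = 1.4167 containers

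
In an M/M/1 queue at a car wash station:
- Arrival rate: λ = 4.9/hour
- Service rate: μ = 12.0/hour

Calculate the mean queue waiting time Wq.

First, compute utilization: ρ = λ/μ = 4.9/12.0 = 0.4083
For M/M/1: Wq = λ/(μ(μ-λ))
Wq = 4.9/(12.0 × (12.0-4.9))
Wq = 4.9/(12.0 × 7.10)
Wq = 0.05751 hours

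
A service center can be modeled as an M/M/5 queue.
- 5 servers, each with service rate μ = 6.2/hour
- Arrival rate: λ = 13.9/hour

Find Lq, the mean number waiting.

Traffic intensity: ρ = λ/(cμ) = 13.9/(5×6.2) = 0.4484
Since ρ = 0.4484 < 1, system is stable.
Offered load a = λ/μ = cρ = 13.9/6.2 = 2.2419
P₀ = [ Σₙ₌₀^4 aⁿ/n! + a^5/(5!(1-ρ)) ]⁻¹
Σ = a^0/0! + a^1/1! + a^2/2! + a^3/3! + a^4/4! = 1.00000 + 2.24194 + 2.51314 + 1.87810 + 1.05264 = 8.6858
a^5/(5!(1-ρ)) = 56.6390/(120 × 0.5516) = 0.8557
P₀ = 1/(8.6858 + 0.8557) = 0.1048
Lq = P₀·a^5·ρ / (5!(1-ρ)²) = 0.10481 × 56.6390 × 0.44839 / (120 × 0.30428) = 0.07290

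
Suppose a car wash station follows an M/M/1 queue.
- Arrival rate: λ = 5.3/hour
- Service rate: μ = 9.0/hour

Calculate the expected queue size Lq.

ρ = λ/μ = 5.3/9.0 = 0.5889
For M/M/1: Lq = λ²/(μ(μ-λ))
Lq = 28.09/(9.0 × 3.70)
Lq = 0.8435 cars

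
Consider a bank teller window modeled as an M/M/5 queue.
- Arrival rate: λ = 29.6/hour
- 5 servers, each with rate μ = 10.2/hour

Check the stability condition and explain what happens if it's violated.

Stability requires ρ = λ/(cμ) < 1
ρ = 29.6/(5 × 10.2) = 29.6/51.00 = 0.5804
Since 0.5804 < 1, the system is STABLE.
The servers are busy 58.04% of the time.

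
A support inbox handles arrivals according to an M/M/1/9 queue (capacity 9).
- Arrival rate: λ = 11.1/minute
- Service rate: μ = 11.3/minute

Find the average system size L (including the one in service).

ρ = λ/μ = 11.1/11.3 = 0.982301
P₀ = (1-ρ)/(1-ρ^(K+1)) = (1-0.982301)/(1-0.982301^10) = 0.017699/0.16354 = 0.1082
P_K = P₀×ρ^K = 0.10823 × 0.982301^9 = 0.10823 × 0.85153 = 0.09216
L = ρ[1 - (K+1)ρ^K + Kρ^(K+1)] / [(1-ρ)(1-ρ^(K+1))]
L = 0.982301 × (1 - 10×0.85153259 + 9×0.83646132) / ((1 - 0.982301) × (1 - 0.83646132)) = 4.3528 emails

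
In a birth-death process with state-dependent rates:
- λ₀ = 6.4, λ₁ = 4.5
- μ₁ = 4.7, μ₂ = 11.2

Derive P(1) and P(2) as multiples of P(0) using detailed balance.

Balance equations:
State 0: λ₀P₀ = μ₁P₁ → P₁ = (λ₀/μ₁)P₀ = (6.4/4.7)P₀ = 1.3617P₀
State 1: P₂ = (λ₀λ₁)/(μ₁μ₂)P₀ = (6.4×4.5)/(4.7×11.2)P₀ = 0.5471P₀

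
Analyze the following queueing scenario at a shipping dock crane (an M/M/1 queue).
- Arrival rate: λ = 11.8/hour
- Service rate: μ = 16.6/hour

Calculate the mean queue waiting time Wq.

First, compute utilization: ρ = λ/μ = 11.8/16.6 = 0.7108
For M/M/1: Wq = λ/(μ(μ-λ))
Wq = 11.8/(16.6 × (16.6-11.8))
Wq = 11.8/(16.6 × 4.80)
Wq = 0.1481 hours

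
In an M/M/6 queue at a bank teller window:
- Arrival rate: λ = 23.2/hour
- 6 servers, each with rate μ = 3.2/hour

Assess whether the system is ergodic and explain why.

Stability requires ρ = λ/(cμ) < 1
ρ = 23.2/(6 × 3.2) = 23.2/19.20 = 1.2083
Since 1.2083 ≥ 1, the system is UNSTABLE.
Need c > λ/μ = 23.2/3.2 = 7.25.
Minimum servers needed: c = 8.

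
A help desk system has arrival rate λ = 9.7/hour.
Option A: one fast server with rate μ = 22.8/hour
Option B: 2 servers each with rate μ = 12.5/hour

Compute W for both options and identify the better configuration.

Option A: single server μ = 22.8 (M/M/1)
  ρ_A = 9.7/22.8 = 0.4254
  W_A = 1/(μ-λ) = 1/(22.8-9.7) = 1/13.10 = 0.07634

Option B: 2 servers μ = 12.5 (M/M/2)
  ρ_B = λ/(cμ) = 9.7/(2×12.5) = 0.3880
  Offered load a = λ/μ = cρ = 9.7/12.5 = 0.7760
  P₀ = [ Σₙ₌₀^1 aⁿ/n! + a^2/(2!(1-ρ)) ]⁻¹
  Σ = a^0/0! + a^1/1! = 1.0000 + 0.7760 = 1.7760
  a^2/(2!(1-ρ)) = 0.6022/(2 × 0.6120) = 0.4920
  P₀ = 1/(1.7760 + 0.4920) = 0.4409
  Lq = P₀·a^2·ρ / (2!(1-ρ)²) = 0.4409 × 0.6022 × 0.3880 / (2 × 0.3745) = 0.1375
  Wq_B = Lq/λ = 0.1375/9.7 = 0.01418
  W_B = Wq_B + 1/μ = 0.01418 + 0.08000 = 0.09418

Since W_A = 0.07634 < W_B = 0.09418, Option A (single fast server) has the shorter time in system.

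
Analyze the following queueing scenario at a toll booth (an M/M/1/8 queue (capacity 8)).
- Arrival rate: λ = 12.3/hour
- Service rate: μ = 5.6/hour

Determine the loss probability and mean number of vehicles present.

ρ = λ/μ = 12.3/5.6 = 2.19643
P₀ = (1-ρ)/(1-ρ^(K+1)) = (1-2.19643)/(1-2.19643^9) = -1.1964/-1188.7516 = 0.001006
P_K = P₀×ρ^K = 0.0010065 × 2.19643^8 = 0.0010065 × 541.6752 = 0.5452
Blocking probability P_8 = 0.5452 (54.52%)
L = ρ[1 - (K+1)ρ^K + Kρ^(K+1)] / [(1-ρ)(1-ρ^(K+1))]
L = 2.19643 × (1 - 9×541.6752 + 8×1189.7516) / ((1 - 2.19643) × (1 - 1189.7516)) = 7.1718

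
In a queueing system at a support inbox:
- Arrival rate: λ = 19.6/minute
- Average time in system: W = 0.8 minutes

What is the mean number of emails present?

Little's Law: L = λW
L = 19.6 × 0.8 = 15.6800 emails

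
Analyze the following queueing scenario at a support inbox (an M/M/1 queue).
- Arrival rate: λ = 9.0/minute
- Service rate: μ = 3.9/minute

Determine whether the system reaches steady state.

Stability requires ρ = λ/(cμ) < 1
ρ = 9.0/(1 × 3.9) = 9.0/3.90 = 2.3077
Since 2.3077 ≥ 1, the system is UNSTABLE.
Queue grows without bound. Need μ > λ = 9.0.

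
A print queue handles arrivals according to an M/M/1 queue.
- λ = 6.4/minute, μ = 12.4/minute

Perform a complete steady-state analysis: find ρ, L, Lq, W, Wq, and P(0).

Step 1: ρ = λ/μ = 6.4/12.4 = 0.5161
Step 2: L = λ/(μ-λ) = 6.4/6.00 = 1.0667
Step 3: Lq = λ²/(μ(μ-λ)) = 40.96/(12.4×6.00) = 0.5505
Step 4: W = 1/(μ-λ) = 1/6.00 = 0.16667
Step 5: Wq = λ/(μ(μ-λ)) = 6.4/(12.4×6.00) = 0.08602
Step 6: P(0) = 1-ρ = 0.4839
Verify: L = λW = 6.4×0.16667 = 1.0667 ✔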